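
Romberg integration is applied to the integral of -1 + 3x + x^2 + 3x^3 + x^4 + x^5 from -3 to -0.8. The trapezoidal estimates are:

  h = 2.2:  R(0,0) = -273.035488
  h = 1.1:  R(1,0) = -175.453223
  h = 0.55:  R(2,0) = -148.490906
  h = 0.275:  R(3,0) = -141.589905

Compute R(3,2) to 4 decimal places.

-139.2753

Richardson extrapolation on the trapezoidal column (denominator 4−1=3):
R(2,1) = -148.490906 + (-148.490906 − (-175.453223))/3 = -139.503467
R(3,1) = -141.589905 + (-141.589905 − (-148.490906))/3 = -139.289571
R(3,2) = (16·(-139.289571) − (-139.503467)) / 15 = -139.275311
(Column j=1 coincides with Simpson's rule on the same nodes.)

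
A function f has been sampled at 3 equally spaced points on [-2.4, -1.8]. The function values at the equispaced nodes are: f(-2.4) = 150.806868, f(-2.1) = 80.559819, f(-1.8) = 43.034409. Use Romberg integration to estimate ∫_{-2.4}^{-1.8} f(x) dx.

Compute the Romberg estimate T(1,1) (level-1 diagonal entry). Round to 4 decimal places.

T(0,0) (trapezoid, 1 panel, h=0.6000): 58.152383
T(1,0) (trapezoid, 2 panels, h=0.3000): 53.244137
T(1,1) = 53.244137 + (53.244137 − 58.152383)/3 = 51.608055

51.6081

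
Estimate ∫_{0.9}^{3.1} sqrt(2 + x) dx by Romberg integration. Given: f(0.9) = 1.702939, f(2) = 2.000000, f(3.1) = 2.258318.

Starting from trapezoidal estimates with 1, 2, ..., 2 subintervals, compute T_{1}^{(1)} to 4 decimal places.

4.3858

T_{0}^{(0)} (trapezoid, 1 panel, h=2.2000): 4.357383
T_{1}^{(0)} (trapezoid, 2 panels, h=1.1000): 4.378691
T_{1}^{(1)} = 4.378691 + (4.378691 − 4.357383)/3 = 4.385794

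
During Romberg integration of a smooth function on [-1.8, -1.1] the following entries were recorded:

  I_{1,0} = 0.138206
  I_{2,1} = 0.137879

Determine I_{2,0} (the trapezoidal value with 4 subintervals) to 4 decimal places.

0.1380

From I_{2,1} = (4·I_{2,0} − I_{1,0})/3, solve for I_{2,0}:
4·I_{2,0} = 3·0.137879 + 0.138206 = 0.551843
I_{2,0} = 0.137961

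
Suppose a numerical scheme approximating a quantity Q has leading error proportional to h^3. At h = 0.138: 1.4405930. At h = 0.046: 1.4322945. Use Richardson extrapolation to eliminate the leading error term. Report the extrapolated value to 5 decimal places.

1.43198

The leading error scales as h^3; refining by a factor of 3 reduces it by 3^3 = 27.
Extrapolated value = (27·A(h/3) − A(h)) / (27 − 1)
= (27·1.4322945 − 1.4405930) / 26
= 37.2313585 / 26 = 1.4319753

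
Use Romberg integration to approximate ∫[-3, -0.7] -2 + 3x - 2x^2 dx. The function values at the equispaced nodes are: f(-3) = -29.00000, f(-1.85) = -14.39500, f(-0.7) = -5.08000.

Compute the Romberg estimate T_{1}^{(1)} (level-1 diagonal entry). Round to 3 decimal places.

-35.136

T_{0}^{(0)} (trapezoid, 1 panel, h=2.3000): -39.19200
T_{1}^{(0)} (trapezoid, 2 panels, h=1.1500): -36.15025
T_{1}^{(1)} = -36.15025 + (-36.15025 − (-39.19200))/3 = -35.13633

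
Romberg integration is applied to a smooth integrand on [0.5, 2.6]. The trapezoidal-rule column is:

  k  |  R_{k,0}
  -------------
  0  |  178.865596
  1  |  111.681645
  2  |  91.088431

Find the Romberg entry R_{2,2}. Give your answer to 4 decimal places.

83.8865

Richardson extrapolation on the trapezoidal column (denominator 4−1=3):
R_{1,1} = 111.681645 + (111.681645 − 178.865596)/3 = 89.286995
R_{2,1} = 91.088431 + (91.088431 − 111.681645)/3 = 84.224026
R_{2,2} = (16·84.224026 − 89.286995) / 15 = 83.886495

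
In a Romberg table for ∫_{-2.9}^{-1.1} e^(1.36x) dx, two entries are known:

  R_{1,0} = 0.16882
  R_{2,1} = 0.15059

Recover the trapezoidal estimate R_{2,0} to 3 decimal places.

0.155

From R_{2,1} = (4·R_{2,0} − R_{1,0})/3, solve for R_{2,0}:
4·R_{2,0} = 3·0.15059 + 0.16882 = 0.62059
R_{2,0} = 0.15515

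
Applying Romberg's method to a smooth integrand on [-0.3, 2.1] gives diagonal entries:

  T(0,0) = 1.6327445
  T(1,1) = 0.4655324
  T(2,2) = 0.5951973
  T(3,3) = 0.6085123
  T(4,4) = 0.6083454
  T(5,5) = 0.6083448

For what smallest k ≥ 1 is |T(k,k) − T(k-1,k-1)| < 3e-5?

k = 5

|T(1,1) − T(0,0)| = 1.1672121 ≥ 3e-5
|T(2,2) − T(1,1)| = 0.1296649 ≥ 3e-5
|T(3,3) − T(2,2)| = 0.0133150 ≥ 3e-5
|T(4,4) − T(3,3)| = 0.0001669 ≥ 3e-5
|T(5,5) − T(4,4)| = 0.0000006 < 3e-5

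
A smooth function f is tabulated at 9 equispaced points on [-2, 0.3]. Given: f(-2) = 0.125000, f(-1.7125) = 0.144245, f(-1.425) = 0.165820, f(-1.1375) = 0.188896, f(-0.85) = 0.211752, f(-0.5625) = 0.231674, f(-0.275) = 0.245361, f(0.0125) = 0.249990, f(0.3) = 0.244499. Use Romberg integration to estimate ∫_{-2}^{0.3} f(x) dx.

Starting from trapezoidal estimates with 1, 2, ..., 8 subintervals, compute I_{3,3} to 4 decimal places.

I_{0,0} (trapezoid, 1 panel, h=2.3000): 0.424924
I_{1,0} (trapezoid, 2 panels, h=1.1500): 0.455977
I_{2,0} (trapezoid, 4 panels, h=0.5750): 0.464417
I_{3,0} (trapezoid, 8 panels, h=0.2875): 0.466465
I_{1,1} = 0.455977 + (0.455977 − 0.424924)/3 = 0.466328
I_{2,1} = 0.464417 + (0.464417 − 0.455977)/3 = 0.467230
I_{3,1} = 0.466465 + (0.466465 − 0.464417)/3 = 0.467148
I_{2,2} = 0.467230 + (0.467230 − 0.466328)/15 = 0.467290
I_{3,2} = 0.467148 + (0.467148 − 0.467230)/15 = 0.467143
I_{3,3} = 0.467143 + (0.467143 − 0.467290)/63 = 0.467141

0.4671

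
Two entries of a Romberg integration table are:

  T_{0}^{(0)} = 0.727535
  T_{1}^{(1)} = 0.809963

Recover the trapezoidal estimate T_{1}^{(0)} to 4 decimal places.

0.7894

From T_{1}^{(1)} = (4·T_{1}^{(0)} − T_{0}^{(0)})/3, solve for T_{1}^{(0)}:
4·T_{1}^{(0)} = 3·0.809963 + 0.727535 = 3.157424
T_{1}^{(0)} = 0.789356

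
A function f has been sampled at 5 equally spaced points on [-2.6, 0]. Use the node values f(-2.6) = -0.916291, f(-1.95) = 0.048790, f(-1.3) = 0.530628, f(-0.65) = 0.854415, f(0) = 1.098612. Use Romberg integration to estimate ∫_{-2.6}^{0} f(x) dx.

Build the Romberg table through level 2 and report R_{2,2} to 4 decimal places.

1.0558

R_{0,0} (trapezoid, 1 panel, h=2.6000): 0.237017
R_{1,0} (trapezoid, 2 panels, h=1.3000): 0.808325
R_{2,0} (trapezoid, 4 panels, h=0.6500): 0.991246
R_{1,1} = 0.808325 + (0.808325 − 0.237017)/3 = 0.998761
R_{2,1} = 0.991246 + (0.991246 − 0.808325)/3 = 1.052220
R_{2,2} = 1.052220 + (1.052220 − 0.998761)/15 = 1.055784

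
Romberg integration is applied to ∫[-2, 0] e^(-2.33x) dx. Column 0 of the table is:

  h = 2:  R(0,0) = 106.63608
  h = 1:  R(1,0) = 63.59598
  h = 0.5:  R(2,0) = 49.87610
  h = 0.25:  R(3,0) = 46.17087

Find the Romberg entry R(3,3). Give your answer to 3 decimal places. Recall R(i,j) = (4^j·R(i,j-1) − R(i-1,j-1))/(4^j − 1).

44.909

Richardson extrapolation on the trapezoidal column (denominator 4−1=3):
R(1,1) = (4·63.59598 − 106.63608) / 3 = 49.24928
R(2,1) = 49.87610 + (49.87610 − 63.59598)/3 = 45.30281
R(3,1) = 46.17087 + (46.17087 − 49.87610)/3 = 44.93579
R(2,2) = (16·45.30281 − 49.24928) / 15 = 45.03971
R(3,2) = (16·44.93579 − 45.30281) / 15 = 44.91132
R(3,3) = 44.91132 + (44.91132 − 45.03971)/63 = 44.90928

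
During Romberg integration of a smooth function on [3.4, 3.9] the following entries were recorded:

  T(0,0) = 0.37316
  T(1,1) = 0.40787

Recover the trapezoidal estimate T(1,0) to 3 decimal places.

0.399

From T(1,1) = (4·T(1,0) − T(0,0))/3, solve for T(1,0):
4·T(1,0) = 3·0.40787 + 0.37316 = 1.59677
T(1,0) = 0.39919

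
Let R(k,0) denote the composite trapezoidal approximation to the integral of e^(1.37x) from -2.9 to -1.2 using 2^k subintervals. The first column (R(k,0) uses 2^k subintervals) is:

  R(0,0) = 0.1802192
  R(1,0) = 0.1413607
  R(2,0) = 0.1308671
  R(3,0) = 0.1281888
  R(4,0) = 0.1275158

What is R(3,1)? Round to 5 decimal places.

0.12730

Richardson extrapolation on the trapezoidal column (denominator 4−1=3):
R(3,1) = 0.1281888 + (0.1281888 − 0.1308671)/3 = 0.1272960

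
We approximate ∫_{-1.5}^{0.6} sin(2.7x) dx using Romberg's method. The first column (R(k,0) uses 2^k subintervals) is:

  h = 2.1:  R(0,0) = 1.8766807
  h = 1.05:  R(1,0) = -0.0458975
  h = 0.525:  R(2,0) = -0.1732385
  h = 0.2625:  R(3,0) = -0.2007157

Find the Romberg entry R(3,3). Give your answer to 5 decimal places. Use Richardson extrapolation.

-0.20989

R(1,1) = (4·(-0.0458975) − 1.8766807) / 3 = -0.6867569
R(2,1) = -0.1732385 + (-0.1732385 − (-0.0458975))/3 = -0.2156855
R(3,1) = -0.2007157 + (-0.2007157 − (-0.1732385))/3 = -0.2098748
R(2,2) = -0.2156855 + (-0.2156855 − (-0.6867569))/15 = -0.1842807
R(3,2) = -0.2098748 + (-0.2098748 − (-0.2156855))/15 = -0.2094874
R(3,3) = -0.2094874 + (-0.2094874 − (-0.1842807))/63 = -0.2098875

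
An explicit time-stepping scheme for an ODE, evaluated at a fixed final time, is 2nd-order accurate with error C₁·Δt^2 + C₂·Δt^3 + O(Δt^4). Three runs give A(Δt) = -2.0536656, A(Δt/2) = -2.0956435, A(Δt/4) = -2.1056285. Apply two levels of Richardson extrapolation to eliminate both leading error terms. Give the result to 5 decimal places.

First eliminate the Δt^2 term (factor 2^2 = 4):
  B₁ = (4·(-2.0956435) − (-2.0536656))/3 = -2.1096361
  B₂ = (4·(-2.1056285) − (-2.0956435))/3 = -2.1089568
Then eliminate the Δt^3 term (factor 2^3 = 8):
  (8·(-2.1089568) − (-2.1096361))/7 = -2.1088598

-2.10886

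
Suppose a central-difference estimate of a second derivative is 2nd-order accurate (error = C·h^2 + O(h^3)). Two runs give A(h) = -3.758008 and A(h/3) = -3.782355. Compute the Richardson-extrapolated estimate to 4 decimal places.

-3.7854

The leading error scales as h^2; refining by a factor of 3 reduces it by 3^2 = 9.
Extrapolated value = (9·A(h/3) − A(h)) / (9 − 1)
= (9·(-3.782355) − (-3.758008)) / 8
= -30.283187 / 8 = -3.785398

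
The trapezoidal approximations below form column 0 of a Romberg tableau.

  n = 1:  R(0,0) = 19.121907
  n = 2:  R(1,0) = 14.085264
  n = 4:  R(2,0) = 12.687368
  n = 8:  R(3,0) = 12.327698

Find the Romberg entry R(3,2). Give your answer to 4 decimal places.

12.2069

R(2,1) = 12.687368 + (12.687368 − 14.085264)/3 = 12.221403
R(3,1) = 12.327698 + (12.327698 − 12.687368)/3 = 12.207808
R(3,2) = 12.207808 + (12.207808 − 12.221403)/15 = 12.206902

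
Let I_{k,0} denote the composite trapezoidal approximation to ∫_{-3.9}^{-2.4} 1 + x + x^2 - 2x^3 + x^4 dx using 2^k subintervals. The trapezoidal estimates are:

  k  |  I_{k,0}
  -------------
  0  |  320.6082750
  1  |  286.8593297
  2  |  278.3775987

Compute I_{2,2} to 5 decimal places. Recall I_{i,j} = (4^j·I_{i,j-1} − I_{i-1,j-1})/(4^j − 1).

Richardson extrapolation on the trapezoidal column (denominator 4−1=3):
I_{1,1} = 286.8593297 + (286.8593297 − 320.6082750)/3 = 275.6096813
I_{2,1} = (4·278.3775987 − 286.8593297) / 3 = 275.5503550
I_{2,2} = (16·275.5503550 − 275.6096813) / 15 = 275.5463999

275.54640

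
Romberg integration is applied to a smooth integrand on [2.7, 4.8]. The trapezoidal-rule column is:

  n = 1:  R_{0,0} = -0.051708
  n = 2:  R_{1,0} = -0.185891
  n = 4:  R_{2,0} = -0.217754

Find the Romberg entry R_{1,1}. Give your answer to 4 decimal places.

-0.2306

Richardson extrapolation on the trapezoidal column (denominator 4−1=3):
R_{1,1} = -0.185891 + (-0.185891 − (-0.051708))/3 = -0.230619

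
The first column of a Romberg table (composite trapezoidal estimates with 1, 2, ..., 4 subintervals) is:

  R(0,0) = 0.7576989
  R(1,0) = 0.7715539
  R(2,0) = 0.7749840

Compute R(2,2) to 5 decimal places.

0.77612

Richardson extrapolation on the trapezoidal column (denominator 4−1=3):
R(1,1) = 0.7715539 + (0.7715539 − 0.7576989)/3 = 0.7761722
R(2,1) = 0.7749840 + (0.7749840 − 0.7715539)/3 = 0.7761274
R(2,2) = (16·0.7761274 − 0.7761722) / 15 = 0.7761244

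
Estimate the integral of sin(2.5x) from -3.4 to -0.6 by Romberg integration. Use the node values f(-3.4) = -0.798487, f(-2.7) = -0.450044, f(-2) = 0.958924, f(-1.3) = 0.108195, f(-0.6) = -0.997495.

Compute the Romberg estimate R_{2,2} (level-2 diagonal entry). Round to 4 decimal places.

R_{0,0} (trapezoid, 1 panel, h=2.8000): -2.514375
R_{1,0} (trapezoid, 2 panels, h=1.4000): 0.085306
R_{2,0} (trapezoid, 4 panels, h=0.7000): -0.196641
R_{1,1} = 0.085306 + (0.085306 − (-2.514375))/3 = 0.951866
R_{2,1} = -0.196641 + (-0.196641 − 0.085306)/3 = -0.290623
R_{2,2} = -0.290623 + (-0.290623 − 0.951866)/15 = -0.373456

-0.3735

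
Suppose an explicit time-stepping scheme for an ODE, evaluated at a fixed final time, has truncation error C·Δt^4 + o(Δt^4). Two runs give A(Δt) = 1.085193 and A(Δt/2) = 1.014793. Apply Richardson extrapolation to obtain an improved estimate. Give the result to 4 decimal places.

1.0101

Extrapolated value = (16·A(Δt/2) − A(Δt)) / (16 − 1)
= (16·1.014793 − 1.085193) / 15
= 15.151495 / 15 = 1.010100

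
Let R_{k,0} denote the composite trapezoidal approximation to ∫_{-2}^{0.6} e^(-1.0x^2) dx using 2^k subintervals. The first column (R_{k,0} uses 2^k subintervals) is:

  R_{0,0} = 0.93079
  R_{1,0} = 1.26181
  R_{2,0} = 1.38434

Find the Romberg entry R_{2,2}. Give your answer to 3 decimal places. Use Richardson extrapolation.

1.429

R_{1,1} = (4·1.26181 − 0.93079) / 3 = 1.37215
R_{2,1} = 1.38434 + (1.38434 − 1.26181)/3 = 1.42518
R_{2,2} = 1.42518 + (1.42518 − 1.37215)/15 = 1.42872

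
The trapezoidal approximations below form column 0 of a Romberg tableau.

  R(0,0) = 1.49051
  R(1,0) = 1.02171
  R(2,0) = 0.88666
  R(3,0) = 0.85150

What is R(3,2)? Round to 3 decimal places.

0.840

Richardson extrapolation on the trapezoidal column (denominator 4−1=3):
R(2,1) = 0.88666 + (0.88666 − 1.02171)/3 = 0.84164
R(3,1) = (4·0.85150 − 0.88666) / 3 = 0.83978
R(3,2) = (16·0.83978 − 0.84164) / 15 = 0.83966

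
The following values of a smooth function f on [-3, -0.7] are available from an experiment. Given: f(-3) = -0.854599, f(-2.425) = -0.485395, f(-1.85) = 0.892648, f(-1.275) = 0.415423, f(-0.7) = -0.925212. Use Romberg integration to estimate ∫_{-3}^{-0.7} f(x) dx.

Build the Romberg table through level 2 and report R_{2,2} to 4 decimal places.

-0.1019

R_{0,0} (trapezoid, 1 panel, h=2.3000): -2.046783
R_{1,0} (trapezoid, 2 panels, h=1.1500): 0.003154
R_{2,0} (trapezoid, 4 panels, h=0.5750): -0.038657
R_{1,1} = 0.003154 + (0.003154 − (-2.046783))/3 = 0.686466
R_{2,1} = -0.038657 + (-0.038657 − 0.003154)/3 = -0.052594
R_{2,2} = -0.052594 + (-0.052594 − 0.686466)/15 = -0.101865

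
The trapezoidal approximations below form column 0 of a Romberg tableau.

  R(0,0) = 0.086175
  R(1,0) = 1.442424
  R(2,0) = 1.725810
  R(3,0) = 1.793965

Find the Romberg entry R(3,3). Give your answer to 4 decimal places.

Richardson extrapolation on the trapezoidal column (denominator 4−1=3):
R(1,1) = 1.442424 + (1.442424 − 0.086175)/3 = 1.894507
R(2,1) = (4·1.725810 − 1.442424) / 3 = 1.820272
R(3,1) = (4·1.793965 − 1.725810) / 3 = 1.816683
R(2,2) = (16·1.820272 − 1.894507) / 15 = 1.815323
R(3,2) = 1.816683 + (1.816683 − 1.820272)/15 = 1.816444
R(3,3) = 1.816444 + (1.816444 − 1.815323)/63 = 1.816462

1.8165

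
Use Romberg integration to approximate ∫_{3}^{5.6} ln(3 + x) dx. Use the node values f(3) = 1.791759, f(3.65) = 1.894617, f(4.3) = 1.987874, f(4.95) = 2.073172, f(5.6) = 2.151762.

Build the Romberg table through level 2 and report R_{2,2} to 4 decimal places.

5.1546

R_{0,0} (trapezoid, 1 panel, h=2.6000): 5.126577
R_{1,0} (trapezoid, 2 panels, h=1.3000): 5.147525
R_{2,0} (trapezoid, 4 panels, h=0.6500): 5.152825
R_{1,1} = 5.147525 + (5.147525 − 5.126577)/3 = 5.154508
R_{2,1} = 5.152825 + (5.152825 − 5.147525)/3 = 5.154592
R_{2,2} = 5.154592 + (5.154592 − 5.154508)/15 = 5.154598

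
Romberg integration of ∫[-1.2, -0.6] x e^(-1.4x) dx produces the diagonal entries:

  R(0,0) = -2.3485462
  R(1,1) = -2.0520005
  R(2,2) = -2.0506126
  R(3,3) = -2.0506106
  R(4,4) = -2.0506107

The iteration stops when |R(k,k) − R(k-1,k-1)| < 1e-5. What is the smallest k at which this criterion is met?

k = 3

|R(1,1) − R(0,0)| = 0.2965457 ≥ 1e-5
|R(2,2) − R(1,1)| = 0.0013879 ≥ 1e-5
|R(3,3) − R(2,2)| = 0.0000020 < 1e-5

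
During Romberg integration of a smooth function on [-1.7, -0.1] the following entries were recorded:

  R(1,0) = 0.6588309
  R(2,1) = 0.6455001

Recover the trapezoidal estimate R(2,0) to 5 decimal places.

0.64883

From R(2,1) = (4·R(2,0) − R(1,0))/3, solve for R(2,0):
4·R(2,0) = 3·0.6455001 + 0.6588309 = 2.5953312
R(2,0) = 0.6488328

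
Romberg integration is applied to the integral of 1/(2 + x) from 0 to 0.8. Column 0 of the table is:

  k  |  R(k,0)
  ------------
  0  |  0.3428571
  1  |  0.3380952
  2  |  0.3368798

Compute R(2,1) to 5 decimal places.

Richardson extrapolation on the trapezoidal column (denominator 4−1=3):
R(2,1) = (4·0.3368798 − 0.3380952) / 3 = 0.3364747

0.33647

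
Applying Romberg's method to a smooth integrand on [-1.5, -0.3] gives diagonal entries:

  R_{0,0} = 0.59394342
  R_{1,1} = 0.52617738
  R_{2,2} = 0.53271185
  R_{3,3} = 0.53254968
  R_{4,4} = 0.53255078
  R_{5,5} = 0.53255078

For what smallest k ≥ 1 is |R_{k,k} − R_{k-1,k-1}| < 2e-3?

k = 3

|R_{1,1} − R_{0,0}| = 0.06776604 ≥ 2e-3
|R_{2,2} − R_{1,1}| = 0.00653447 ≥ 2e-3
|R_{3,3} − R_{2,2}| = 0.00016217 < 2e-3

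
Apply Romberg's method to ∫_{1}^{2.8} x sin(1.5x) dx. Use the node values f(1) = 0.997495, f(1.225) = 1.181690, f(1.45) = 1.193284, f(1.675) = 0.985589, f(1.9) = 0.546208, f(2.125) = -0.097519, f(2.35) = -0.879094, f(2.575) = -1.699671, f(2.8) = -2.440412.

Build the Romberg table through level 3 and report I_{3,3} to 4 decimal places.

0.1316

I_{0,0} (trapezoid, 1 panel, h=1.8000): -1.298625
I_{1,0} (trapezoid, 2 panels, h=0.9000): -0.157725
I_{2,0} (trapezoid, 4 panels, h=0.4500): 0.062523
I_{3,0} (trapezoid, 8 panels, h=0.2250): 0.114531
I_{1,1} = -0.157725 + (-0.157725 − (-1.298625))/3 = 0.222575
I_{2,1} = 0.062523 + (0.062523 − (-0.157725))/3 = 0.135939
I_{3,1} = 0.114531 + (0.114531 − 0.062523)/3 = 0.131867
I_{2,2} = 0.135939 + (0.135939 − 0.222575)/15 = 0.130163
I_{3,2} = 0.131867 + (0.131867 − 0.135939)/15 = 0.131596
I_{3,3} = 0.131596 + (0.131596 − 0.130163)/63 = 0.131619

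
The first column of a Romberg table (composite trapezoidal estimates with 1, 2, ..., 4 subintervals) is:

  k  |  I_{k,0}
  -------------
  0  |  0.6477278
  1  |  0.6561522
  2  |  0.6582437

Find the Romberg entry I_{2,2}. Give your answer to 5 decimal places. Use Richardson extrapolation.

0.65894

Richardson extrapolation on the trapezoidal column (denominator 4−1=3):
I_{1,1} = (4·0.6561522 − 0.6477278) / 3 = 0.6589603
I_{2,1} = (4·0.6582437 − 0.6561522) / 3 = 0.6589409
I_{2,2} = (16·0.6589409 − 0.6589603) / 15 = 0.6589396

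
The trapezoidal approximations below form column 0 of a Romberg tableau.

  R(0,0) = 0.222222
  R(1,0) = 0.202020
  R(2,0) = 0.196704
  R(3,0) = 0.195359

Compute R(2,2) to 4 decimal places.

Richardson extrapolation on the trapezoidal column (denominator 4−1=3):
R(1,1) = 0.202020 + (0.202020 − 0.222222)/3 = 0.195286
R(2,1) = (4·0.196704 − 0.202020) / 3 = 0.194932
R(2,2) = 0.194932 + (0.194932 − 0.195286)/15 = 0.194908
(Column j=1 coincides with Simpson's rule on the same nodes.)

0.1949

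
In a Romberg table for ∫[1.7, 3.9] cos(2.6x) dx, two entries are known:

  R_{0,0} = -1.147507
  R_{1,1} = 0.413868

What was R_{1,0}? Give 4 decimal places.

0.0235

From R_{1,1} = (4·R_{1,0} − R_{0,0})/3, solve for R_{1,0}:
4·R_{1,0} = 3·0.413868 + (-1.147507) = 0.094097
R_{1,0} = 0.023524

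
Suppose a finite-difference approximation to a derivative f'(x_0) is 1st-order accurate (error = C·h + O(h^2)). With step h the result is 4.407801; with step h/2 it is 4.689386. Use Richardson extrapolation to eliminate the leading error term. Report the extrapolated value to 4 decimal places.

4.9710

The leading error scales as h; refining by a factor of 2 reduces it by 2^1 = 2.
Extrapolated value = (2·A(h/2) − A(h)) / (2 − 1)
= (2·4.689386 − 4.407801) / 1
= 4.970971 / 1 = 4.970971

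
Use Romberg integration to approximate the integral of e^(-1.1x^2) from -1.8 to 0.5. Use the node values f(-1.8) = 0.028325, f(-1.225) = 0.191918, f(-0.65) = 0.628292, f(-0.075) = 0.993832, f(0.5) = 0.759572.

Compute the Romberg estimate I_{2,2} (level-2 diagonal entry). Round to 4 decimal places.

I_{0,0} (trapezoid, 1 panel, h=2.3000): 0.906082
I_{1,0} (trapezoid, 2 panels, h=1.1500): 1.175577
I_{2,0} (trapezoid, 4 panels, h=0.5750): 1.269595
I_{1,1} = 1.175577 + (1.175577 − 0.906082)/3 = 1.265409
I_{2,1} = 1.269595 + (1.269595 − 1.175577)/3 = 1.300934
I_{2,2} = 1.300934 + (1.300934 − 1.265409)/15 = 1.303302

1.3033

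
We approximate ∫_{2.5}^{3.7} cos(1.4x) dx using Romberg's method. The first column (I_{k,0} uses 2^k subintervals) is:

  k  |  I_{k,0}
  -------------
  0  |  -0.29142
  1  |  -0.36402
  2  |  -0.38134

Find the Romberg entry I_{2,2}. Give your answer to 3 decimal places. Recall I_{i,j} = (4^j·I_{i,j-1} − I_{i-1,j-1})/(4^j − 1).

I_{1,1} = -0.36402 + (-0.36402 − (-0.29142))/3 = -0.38822
I_{2,1} = -0.38134 + (-0.38134 − (-0.36402))/3 = -0.38711
I_{2,2} = -0.38711 + (-0.38711 − (-0.38822))/15 = -0.38704

-0.387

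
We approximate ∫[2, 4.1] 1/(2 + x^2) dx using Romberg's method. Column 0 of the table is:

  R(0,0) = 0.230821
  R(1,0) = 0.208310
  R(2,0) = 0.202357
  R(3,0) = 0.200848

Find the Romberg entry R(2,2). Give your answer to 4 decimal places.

0.2003

R(1,1) = (4·0.208310 − 0.230821) / 3 = 0.200806
R(2,1) = (4·0.202357 − 0.208310) / 3 = 0.200373
R(2,2) = (16·0.200373 − 0.200806) / 15 = 0.200344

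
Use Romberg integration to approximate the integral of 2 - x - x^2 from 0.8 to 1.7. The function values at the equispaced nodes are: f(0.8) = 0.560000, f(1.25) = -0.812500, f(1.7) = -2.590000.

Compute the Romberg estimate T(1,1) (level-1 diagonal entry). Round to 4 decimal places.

T(0,0) (trapezoid, 1 panel, h=0.9000): -0.913500
T(1,0) (trapezoid, 2 panels, h=0.4500): -0.822375
T(1,1) = -0.822375 + (-0.822375 − (-0.913500))/3 = -0.792000

-0.7920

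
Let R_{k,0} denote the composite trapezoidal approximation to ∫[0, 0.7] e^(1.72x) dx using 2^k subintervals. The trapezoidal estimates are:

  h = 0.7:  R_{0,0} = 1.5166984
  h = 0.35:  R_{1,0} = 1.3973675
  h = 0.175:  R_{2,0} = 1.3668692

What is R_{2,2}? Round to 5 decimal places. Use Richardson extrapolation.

Richardson extrapolation on the trapezoidal column (denominator 4−1=3):
R_{1,1} = (4·1.3973675 − 1.5166984) / 3 = 1.3575905
R_{2,1} = (4·1.3668692 − 1.3973675) / 3 = 1.3567031
R_{2,2} = 1.3567031 + (1.3567031 − 1.3575905)/15 = 1.3566439

1.35664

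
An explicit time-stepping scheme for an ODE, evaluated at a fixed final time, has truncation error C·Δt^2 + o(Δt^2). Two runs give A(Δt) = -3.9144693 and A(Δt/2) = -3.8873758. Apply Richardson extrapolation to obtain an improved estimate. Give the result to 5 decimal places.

Extrapolated value = (4·A(Δt/2) − A(Δt)) / (4 − 1)
= (4·(-3.8873758) − (-3.9144693)) / 3
= -11.6350339 / 3 = -3.8783446

-3.87834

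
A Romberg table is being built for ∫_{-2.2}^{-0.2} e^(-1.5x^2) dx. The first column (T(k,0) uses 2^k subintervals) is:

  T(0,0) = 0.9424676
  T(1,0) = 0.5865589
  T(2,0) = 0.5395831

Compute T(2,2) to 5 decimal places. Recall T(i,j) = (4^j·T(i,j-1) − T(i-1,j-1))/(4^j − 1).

0.52766

T(1,1) = (4·0.5865589 − 0.9424676) / 3 = 0.4679227
T(2,1) = (4·0.5395831 − 0.5865589) / 3 = 0.5239245
T(2,2) = 0.5239245 + (0.5239245 − 0.4679227)/15 = 0.5276580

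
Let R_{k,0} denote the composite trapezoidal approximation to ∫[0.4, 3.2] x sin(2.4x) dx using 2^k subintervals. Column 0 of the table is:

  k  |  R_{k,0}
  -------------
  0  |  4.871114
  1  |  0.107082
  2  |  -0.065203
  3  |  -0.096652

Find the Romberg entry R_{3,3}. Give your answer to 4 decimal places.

-0.1073

R_{1,1} = 0.107082 + (0.107082 − 4.871114)/3 = -1.480929
R_{2,1} = (4·(-0.065203) − 0.107082) / 3 = -0.122631
R_{3,1} = (4·(-0.096652) − (-0.065203)) / 3 = -0.107135
R_{2,2} = -0.122631 + (-0.122631 − (-1.480929))/15 = -0.032078
R_{3,2} = -0.107135 + (-0.107135 − (-0.122631))/15 = -0.106102
R_{3,3} = (64·(-0.106102) − (-0.032078)) / 63 = -0.107277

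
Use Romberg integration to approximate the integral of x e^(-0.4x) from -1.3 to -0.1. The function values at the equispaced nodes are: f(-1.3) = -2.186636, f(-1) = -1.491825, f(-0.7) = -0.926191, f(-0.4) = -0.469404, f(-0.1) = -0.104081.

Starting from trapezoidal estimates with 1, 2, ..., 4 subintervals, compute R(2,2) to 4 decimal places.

-1.1988

R(0,0) (trapezoid, 1 panel, h=1.2000): -1.374430
R(1,0) (trapezoid, 2 panels, h=0.6000): -1.242930
R(2,0) (trapezoid, 4 panels, h=0.3000): -1.209834
R(1,1) = -1.242930 + (-1.242930 − (-1.374430))/3 = -1.199097
R(2,1) = -1.209834 + (-1.209834 − (-1.242930))/3 = -1.198802
R(2,2) = -1.198802 + (-1.198802 − (-1.199097))/15 = -1.198782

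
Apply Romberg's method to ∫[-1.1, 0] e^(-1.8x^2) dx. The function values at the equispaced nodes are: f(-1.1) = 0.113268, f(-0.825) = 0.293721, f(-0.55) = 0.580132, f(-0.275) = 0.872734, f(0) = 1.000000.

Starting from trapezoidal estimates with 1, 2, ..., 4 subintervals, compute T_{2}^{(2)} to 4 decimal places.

T_{0}^{(0)} (trapezoid, 1 panel, h=1.1000): 0.612297
T_{1}^{(0)} (trapezoid, 2 panels, h=0.5500): 0.625221
T_{2}^{(0)} (trapezoid, 4 panels, h=0.2750): 0.633386
T_{1}^{(1)} = 0.625221 + (0.625221 − 0.612297)/3 = 0.629529
T_{2}^{(1)} = 0.633386 + (0.633386 − 0.625221)/3 = 0.636108
T_{2}^{(2)} = 0.636108 + (0.636108 − 0.629529)/15 = 0.636547

0.6365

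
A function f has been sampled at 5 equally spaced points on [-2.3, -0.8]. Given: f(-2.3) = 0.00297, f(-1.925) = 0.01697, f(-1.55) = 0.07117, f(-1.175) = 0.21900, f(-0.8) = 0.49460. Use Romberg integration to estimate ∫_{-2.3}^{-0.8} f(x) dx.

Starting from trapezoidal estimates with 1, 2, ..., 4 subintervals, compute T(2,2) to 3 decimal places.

T(0,0) (trapezoid, 1 panel, h=1.5000): 0.37318
T(1,0) (trapezoid, 2 panels, h=0.7500): 0.23997
T(2,0) (trapezoid, 4 panels, h=0.3750): 0.20847
T(1,1) = 0.23997 + (0.23997 − 0.37318)/3 = 0.19557
T(2,1) = 0.20847 + (0.20847 − 0.23997)/3 = 0.19797
T(2,2) = 0.19797 + (0.19797 − 0.19557)/15 = 0.19813

0.198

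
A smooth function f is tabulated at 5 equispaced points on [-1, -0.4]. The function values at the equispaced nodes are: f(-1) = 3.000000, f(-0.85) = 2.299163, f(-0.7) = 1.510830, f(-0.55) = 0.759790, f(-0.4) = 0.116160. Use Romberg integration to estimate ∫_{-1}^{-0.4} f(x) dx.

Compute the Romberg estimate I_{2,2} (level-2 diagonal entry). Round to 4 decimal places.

I_{0,0} (trapezoid, 1 panel, h=0.6000): 0.934848
I_{1,0} (trapezoid, 2 panels, h=0.3000): 0.920673
I_{2,0} (trapezoid, 4 panels, h=0.1500): 0.919179
I_{1,1} = 0.920673 + (0.920673 − 0.934848)/3 = 0.915948
I_{2,1} = 0.919179 + (0.919179 − 0.920673)/3 = 0.918681
I_{2,2} = 0.918681 + (0.918681 − 0.915948)/15 = 0.918863

0.9189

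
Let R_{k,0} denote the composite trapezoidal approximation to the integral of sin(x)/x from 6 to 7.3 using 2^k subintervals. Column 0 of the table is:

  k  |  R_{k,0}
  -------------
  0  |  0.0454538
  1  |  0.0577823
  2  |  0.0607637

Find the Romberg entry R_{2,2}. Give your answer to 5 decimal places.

R_{1,1} = (4·0.0577823 − 0.0454538) / 3 = 0.0618918
R_{2,1} = 0.0607637 + (0.0607637 − 0.0577823)/3 = 0.0617575
R_{2,2} = (16·0.0617575 − 0.0618918) / 15 = 0.0617485
(Column j=1 coincides with Simpson's rule on the same nodes.)

0.06175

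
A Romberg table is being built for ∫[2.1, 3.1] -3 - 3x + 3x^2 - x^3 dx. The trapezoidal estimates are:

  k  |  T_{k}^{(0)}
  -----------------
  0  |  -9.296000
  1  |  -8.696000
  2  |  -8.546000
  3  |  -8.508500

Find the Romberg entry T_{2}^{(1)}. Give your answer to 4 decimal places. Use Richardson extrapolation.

T_{2}^{(1)} = -8.546000 + (-8.546000 − (-8.696000))/3 = -8.496000

-8.4960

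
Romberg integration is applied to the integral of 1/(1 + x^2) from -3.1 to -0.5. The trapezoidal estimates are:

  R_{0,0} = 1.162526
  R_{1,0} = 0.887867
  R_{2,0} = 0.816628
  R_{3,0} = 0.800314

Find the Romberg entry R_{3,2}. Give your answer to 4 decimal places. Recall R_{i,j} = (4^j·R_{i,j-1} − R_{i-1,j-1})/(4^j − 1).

Richardson extrapolation on the trapezoidal column (denominator 4−1=3):
R_{2,1} = 0.816628 + (0.816628 − 0.887867)/3 = 0.792882
R_{3,1} = 0.800314 + (0.800314 − 0.816628)/3 = 0.794876
R_{3,2} = 0.794876 + (0.794876 − 0.792882)/15 = 0.795009

0.7950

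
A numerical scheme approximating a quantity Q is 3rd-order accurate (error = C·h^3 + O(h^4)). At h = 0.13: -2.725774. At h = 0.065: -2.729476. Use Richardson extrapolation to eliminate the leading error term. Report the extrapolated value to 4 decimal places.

The leading error scales as h^3; refining by a factor of 2 reduces it by 2^3 = 8.
Extrapolated value = (8·A(h/2) − A(h)) / (8 − 1)
= (8·(-2.729476) − (-2.725774)) / 7
= -19.110034 / 7 = -2.730005

-2.7300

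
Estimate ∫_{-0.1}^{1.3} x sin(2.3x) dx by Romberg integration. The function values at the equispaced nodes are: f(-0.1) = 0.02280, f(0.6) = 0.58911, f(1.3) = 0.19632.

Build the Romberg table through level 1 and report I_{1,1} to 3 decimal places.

I_{0,0} (trapezoid, 1 panel, h=1.4000): 0.15338
I_{1,0} (trapezoid, 2 panels, h=0.7000): 0.48907
I_{1,1} = 0.48907 + (0.48907 − 0.15338)/3 = 0.60097

0.601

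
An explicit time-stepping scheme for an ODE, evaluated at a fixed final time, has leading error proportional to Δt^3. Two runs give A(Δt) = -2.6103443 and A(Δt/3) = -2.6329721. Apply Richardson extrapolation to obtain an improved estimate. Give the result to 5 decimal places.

-2.63384

The leading error scales as Δt^3; refining by a factor of 3 reduces it by 3^3 = 27.
Extrapolated value = (27·A(Δt/3) − A(Δt)) / (27 − 1)
= (27·(-2.6329721) − (-2.6103443)) / 26
= -68.4799024 / 26 = -2.6338424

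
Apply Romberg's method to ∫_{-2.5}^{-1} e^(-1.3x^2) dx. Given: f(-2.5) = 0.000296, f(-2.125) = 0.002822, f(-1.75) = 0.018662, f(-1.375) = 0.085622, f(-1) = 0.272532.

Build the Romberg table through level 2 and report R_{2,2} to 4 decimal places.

0.0827

R_{0,0} (trapezoid, 1 panel, h=1.5000): 0.204621
R_{1,0} (trapezoid, 2 panels, h=0.7500): 0.116307
R_{2,0} (trapezoid, 4 panels, h=0.3750): 0.091320
R_{1,1} = 0.116307 + (0.116307 − 0.204621)/3 = 0.086869
R_{2,1} = 0.091320 + (0.091320 − 0.116307)/3 = 0.082991
R_{2,2} = 0.082991 + (0.082991 − 0.086869)/15 = 0.082732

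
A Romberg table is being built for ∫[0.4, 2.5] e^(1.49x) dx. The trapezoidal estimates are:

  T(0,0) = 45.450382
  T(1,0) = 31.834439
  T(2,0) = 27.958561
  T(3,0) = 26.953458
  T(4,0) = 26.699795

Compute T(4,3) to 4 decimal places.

26.6150

Richardson extrapolation on the trapezoidal column (denominator 4−1=3):
T(2,1) = 27.958561 + (27.958561 − 31.834439)/3 = 26.666602
T(3,1) = (4·26.953458 − 27.958561) / 3 = 26.618424
T(4,1) = 26.699795 + (26.699795 − 26.953458)/3 = 26.615241
T(3,2) = 26.618424 + (26.618424 − 26.666602)/15 = 26.615212
T(4,2) = (16·26.615241 − 26.618424) / 15 = 26.615029
T(4,3) = 26.615029 + (26.615029 − 26.615212)/63 = 26.615026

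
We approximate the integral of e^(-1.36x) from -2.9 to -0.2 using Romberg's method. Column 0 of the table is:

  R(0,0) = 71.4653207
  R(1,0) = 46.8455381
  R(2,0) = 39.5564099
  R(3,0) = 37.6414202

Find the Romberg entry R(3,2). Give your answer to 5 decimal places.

36.99485

Richardson extrapolation on the trapezoidal column (denominator 4−1=3):
R(2,1) = (4·39.5564099 − 46.8455381) / 3 = 37.1267005
R(3,1) = (4·37.6414202 − 39.5564099) / 3 = 37.0030903
R(3,2) = 37.0030903 + (37.0030903 − 37.1267005)/15 = 36.9948496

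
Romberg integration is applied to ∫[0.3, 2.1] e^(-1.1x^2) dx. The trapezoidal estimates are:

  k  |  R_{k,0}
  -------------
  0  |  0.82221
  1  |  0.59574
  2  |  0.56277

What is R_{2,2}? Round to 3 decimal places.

0.554

R_{1,1} = 0.59574 + (0.59574 − 0.82221)/3 = 0.52025
R_{2,1} = 0.56277 + (0.56277 − 0.59574)/3 = 0.55178
R_{2,2} = 0.55178 + (0.55178 − 0.52025)/15 = 0.55388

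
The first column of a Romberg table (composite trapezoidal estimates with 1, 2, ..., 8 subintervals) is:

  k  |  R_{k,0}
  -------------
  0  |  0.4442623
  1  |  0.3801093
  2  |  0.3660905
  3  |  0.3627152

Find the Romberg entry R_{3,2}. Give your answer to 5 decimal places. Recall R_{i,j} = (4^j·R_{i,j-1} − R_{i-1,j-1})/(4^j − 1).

R_{2,1} = 0.3660905 + (0.3660905 − 0.3801093)/3 = 0.3614176
R_{3,1} = (4·0.3627152 − 0.3660905) / 3 = 0.3615901
R_{3,2} = 0.3615901 + (0.3615901 − 0.3614176)/15 = 0.3616016
(Column j=1 coincides with Simpson's rule on the same nodes.)

0.36160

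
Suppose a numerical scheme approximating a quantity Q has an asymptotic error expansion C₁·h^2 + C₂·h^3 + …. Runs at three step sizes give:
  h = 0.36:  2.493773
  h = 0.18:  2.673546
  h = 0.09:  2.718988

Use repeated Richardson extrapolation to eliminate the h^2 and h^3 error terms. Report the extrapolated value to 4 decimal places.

2.7342

First eliminate the h^2 term (factor 2^2 = 4):
  B₁ = (4·2.673546 − 2.493773)/3 = 2.733470
  B₂ = (4·2.718988 − 2.673546)/3 = 2.734135
Then eliminate the h^3 term (factor 2^3 = 8):
  (8·2.734135 − 2.733470)/7 = 2.734230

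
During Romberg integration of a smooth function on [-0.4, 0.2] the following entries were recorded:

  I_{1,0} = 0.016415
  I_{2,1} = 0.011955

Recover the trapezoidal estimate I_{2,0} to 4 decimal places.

From I_{2,1} = (4·I_{2,0} − I_{1,0})/3, solve for I_{2,0}:
4·I_{2,0} = 3·0.011955 + 0.016415 = 0.052280
I_{2,0} = 0.013070

0.0131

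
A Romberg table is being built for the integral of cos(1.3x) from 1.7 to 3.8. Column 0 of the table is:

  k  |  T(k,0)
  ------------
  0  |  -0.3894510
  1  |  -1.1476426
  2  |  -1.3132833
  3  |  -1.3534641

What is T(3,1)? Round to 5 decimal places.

-1.36686

Richardson extrapolation on the trapezoidal column (denominator 4−1=3):
T(3,1) = (4·(-1.3534641) − (-1.3132833)) / 3 = -1.3668577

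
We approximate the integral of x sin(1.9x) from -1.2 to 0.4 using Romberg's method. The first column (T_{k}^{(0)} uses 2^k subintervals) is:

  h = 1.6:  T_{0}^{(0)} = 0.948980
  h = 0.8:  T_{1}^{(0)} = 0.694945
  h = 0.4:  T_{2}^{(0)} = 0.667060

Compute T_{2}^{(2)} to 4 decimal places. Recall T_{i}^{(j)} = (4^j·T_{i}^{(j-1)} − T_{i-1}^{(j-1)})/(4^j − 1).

T_{1}^{(1)} = (4·0.694945 − 0.948980) / 3 = 0.610267
T_{2}^{(1)} = (4·0.667060 − 0.694945) / 3 = 0.657765
T_{2}^{(2)} = (16·0.657765 − 0.610267) / 15 = 0.660932

0.6609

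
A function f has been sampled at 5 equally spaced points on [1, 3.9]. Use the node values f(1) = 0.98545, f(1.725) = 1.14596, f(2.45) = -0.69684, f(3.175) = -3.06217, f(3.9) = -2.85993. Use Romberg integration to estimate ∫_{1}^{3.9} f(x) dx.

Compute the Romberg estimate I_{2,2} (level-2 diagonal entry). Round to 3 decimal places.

I_{0,0} (trapezoid, 1 panel, h=2.9000): -2.71800
I_{1,0} (trapezoid, 2 panels, h=1.4500): -2.36942
I_{2,0} (trapezoid, 4 panels, h=0.7250): -2.57396
I_{1,1} = -2.36942 + (-2.36942 − (-2.71800))/3 = -2.25323
I_{2,1} = -2.57396 + (-2.57396 − (-2.36942))/3 = -2.64214
I_{2,2} = -2.64214 + (-2.64214 − (-2.25323))/15 = -2.66807

-2.668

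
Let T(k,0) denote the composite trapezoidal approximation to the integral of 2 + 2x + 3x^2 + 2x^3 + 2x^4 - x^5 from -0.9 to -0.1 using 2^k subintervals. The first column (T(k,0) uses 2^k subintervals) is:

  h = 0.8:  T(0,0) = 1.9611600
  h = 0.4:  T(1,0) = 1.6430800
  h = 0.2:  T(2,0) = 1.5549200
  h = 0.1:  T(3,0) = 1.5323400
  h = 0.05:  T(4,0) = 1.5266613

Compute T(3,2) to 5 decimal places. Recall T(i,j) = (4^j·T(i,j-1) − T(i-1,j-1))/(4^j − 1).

1.52477

Richardson extrapolation on the trapezoidal column (denominator 4−1=3):
T(2,1) = (4·1.5549200 − 1.6430800) / 3 = 1.5255333
T(3,1) = (4·1.5323400 − 1.5549200) / 3 = 1.5248133
T(3,2) = (16·1.5248133 − 1.5255333) / 15 = 1.5247653
(Column j=1 coincides with Simpson's rule on the same nodes.)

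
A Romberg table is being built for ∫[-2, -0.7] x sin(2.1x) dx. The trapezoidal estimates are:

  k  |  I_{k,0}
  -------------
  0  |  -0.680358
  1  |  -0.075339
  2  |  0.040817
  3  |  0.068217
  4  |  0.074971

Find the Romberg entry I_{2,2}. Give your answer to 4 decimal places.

Richardson extrapolation on the trapezoidal column (denominator 4−1=3):
I_{1,1} = (4·(-0.075339) − (-0.680358)) / 3 = 0.126334
I_{2,1} = (4·0.040817 − (-0.075339)) / 3 = 0.079536
I_{2,2} = 0.079536 + (0.079536 − 0.126334)/15 = 0.076416
(Column j=1 coincides with Simpson's rule on the same nodes.)

0.0764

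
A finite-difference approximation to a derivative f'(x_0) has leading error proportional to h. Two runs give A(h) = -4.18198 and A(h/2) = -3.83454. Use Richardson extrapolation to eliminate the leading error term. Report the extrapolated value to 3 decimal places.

Extrapolated value = (2·A(h/2) − A(h)) / (2 − 1)
= (2·(-3.83454) − (-4.18198)) / 1
= -3.48710 / 1 = -3.48710

-3.487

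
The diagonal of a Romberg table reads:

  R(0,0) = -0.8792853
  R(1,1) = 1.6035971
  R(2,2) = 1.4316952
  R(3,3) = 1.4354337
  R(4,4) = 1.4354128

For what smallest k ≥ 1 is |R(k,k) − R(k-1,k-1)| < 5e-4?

|R(1,1) − R(0,0)| = 2.4828824 ≥ 5e-4
|R(2,2) − R(1,1)| = 0.1719019 ≥ 5e-4
|R(3,3) − R(2,2)| = 0.0037385 ≥ 5e-4
|R(4,4) − R(3,3)| = 0.0000209 < 5e-4

k = 4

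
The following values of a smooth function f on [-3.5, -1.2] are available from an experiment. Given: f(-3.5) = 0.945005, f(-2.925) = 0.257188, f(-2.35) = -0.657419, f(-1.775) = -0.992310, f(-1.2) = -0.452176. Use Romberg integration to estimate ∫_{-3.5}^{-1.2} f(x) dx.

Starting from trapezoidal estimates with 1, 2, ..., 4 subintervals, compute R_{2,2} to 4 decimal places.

R_{0,0} (trapezoid, 1 panel, h=2.3000): 0.566753
R_{1,0} (trapezoid, 2 panels, h=1.1500): -0.472655
R_{2,0} (trapezoid, 4 panels, h=0.5750): -0.659023
R_{1,1} = -0.472655 + (-0.472655 − 0.566753)/3 = -0.819124
R_{2,1} = -0.659023 + (-0.659023 − (-0.472655))/3 = -0.721146
R_{2,2} = -0.721146 + (-0.721146 − (-0.819124))/15 = -0.714614

-0.7146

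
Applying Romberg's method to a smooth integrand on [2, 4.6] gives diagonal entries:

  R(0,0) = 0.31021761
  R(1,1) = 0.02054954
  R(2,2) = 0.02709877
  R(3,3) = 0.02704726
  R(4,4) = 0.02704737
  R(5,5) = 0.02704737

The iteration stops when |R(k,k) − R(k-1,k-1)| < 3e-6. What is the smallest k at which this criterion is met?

k = 4

|R(1,1) − R(0,0)| = 0.28966807 ≥ 3e-6
|R(2,2) − R(1,1)| = 0.00654923 ≥ 3e-6
|R(3,3) − R(2,2)| = 0.00005151 ≥ 3e-6
|R(4,4) − R(3,3)| = 0.00000011 < 3e-6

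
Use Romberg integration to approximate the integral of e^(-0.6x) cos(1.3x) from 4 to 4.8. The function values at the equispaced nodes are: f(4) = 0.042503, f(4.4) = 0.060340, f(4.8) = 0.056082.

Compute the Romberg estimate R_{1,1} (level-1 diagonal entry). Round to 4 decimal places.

0.0453

R_{0,0} (trapezoid, 1 panel, h=0.8000): 0.039434
R_{1,0} (trapezoid, 2 panels, h=0.4000): 0.043853
R_{1,1} = 0.043853 + (0.043853 − 0.039434)/3 = 0.045326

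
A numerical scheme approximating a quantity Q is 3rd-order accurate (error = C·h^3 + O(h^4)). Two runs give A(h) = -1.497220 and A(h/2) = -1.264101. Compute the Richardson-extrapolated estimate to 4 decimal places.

Extrapolated value = (8·A(h/2) − A(h)) / (8 − 1)
= (8·(-1.264101) − (-1.497220)) / 7
= -8.615588 / 7 = -1.230798

-1.2308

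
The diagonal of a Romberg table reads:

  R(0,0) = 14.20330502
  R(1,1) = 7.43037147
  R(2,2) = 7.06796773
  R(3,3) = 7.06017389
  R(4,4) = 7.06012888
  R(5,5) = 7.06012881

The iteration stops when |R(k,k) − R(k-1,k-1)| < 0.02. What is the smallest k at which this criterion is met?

|R(1,1) − R(0,0)| = 6.77293355 ≥ 0.02
|R(2,2) − R(1,1)| = 0.36240374 ≥ 0.02
|R(3,3) − R(2,2)| = 0.00779384 < 0.02

k = 3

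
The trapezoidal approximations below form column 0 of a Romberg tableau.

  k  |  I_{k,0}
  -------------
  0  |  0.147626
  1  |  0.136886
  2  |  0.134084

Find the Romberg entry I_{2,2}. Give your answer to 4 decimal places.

Richardson extrapolation on the trapezoidal column (denominator 4−1=3):
I_{1,1} = (4·0.136886 − 0.147626) / 3 = 0.133306
I_{2,1} = 0.134084 + (0.134084 − 0.136886)/3 = 0.133150
I_{2,2} = (16·0.133150 − 0.133306) / 15 = 0.133140

0.1331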